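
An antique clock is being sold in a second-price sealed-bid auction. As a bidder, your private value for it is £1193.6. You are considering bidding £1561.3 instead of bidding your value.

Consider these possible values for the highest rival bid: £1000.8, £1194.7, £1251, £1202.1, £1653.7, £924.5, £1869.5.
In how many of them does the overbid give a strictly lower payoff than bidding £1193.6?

3

The deviation hurts exactly when the highest competing bid lies strictly between £1193.6 and £1561.3 — overbidding then wins at a price above your value.
£1000.8: below both → same outcome either way.
£1194.7: inside the interval → strictly worse (loss £1.1).
£1251: inside the interval → strictly worse (loss £57.4).
£1202.1: inside the interval → strictly worse (loss £8.5).
£1653.7: above both → same outcome either way.
£924.5: below both → same outcome either way.
£1869.5: above both → same outcome either way.
Count: 3.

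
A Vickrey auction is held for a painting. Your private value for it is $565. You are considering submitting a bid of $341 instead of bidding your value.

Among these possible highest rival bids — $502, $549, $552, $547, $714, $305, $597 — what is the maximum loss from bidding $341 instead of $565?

$502: truthful gives $63, deviation gives $0 → loss $63.
$549: truthful gives $16, deviation gives $0 → loss $16.
$552: truthful gives $13, deviation gives $0 → loss $13.
$547: truthful gives $18, deviation gives $0 → loss $18.
$714: same outcome either way → loss $0.
$305: same outcome either way → loss $0.
$597: same outcome either way → loss $0.
Maximum loss: $63.

$63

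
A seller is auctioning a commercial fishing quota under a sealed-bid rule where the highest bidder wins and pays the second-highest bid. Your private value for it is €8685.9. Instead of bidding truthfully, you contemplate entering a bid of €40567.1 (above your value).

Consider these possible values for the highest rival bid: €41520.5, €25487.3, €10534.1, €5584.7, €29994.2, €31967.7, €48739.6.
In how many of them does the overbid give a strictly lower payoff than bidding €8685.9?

4

The deviation hurts exactly when the highest competing bid lies strictly between €8685.9 and €40567.1 — overbidding then wins at a price above your value.
€41520.5: above both → same outcome either way.
€25487.3: inside the interval → strictly worse (loss €16801.4).
€10534.1: inside the interval → strictly worse (loss €1848.2).
€5584.7: below both → same outcome either way.
€29994.2: inside the interval → strictly worse (loss €21308.3).
€31967.7: inside the interval → strictly worse (loss €23281.8).
€48739.6: above both → same outcome either way.
Count: 4.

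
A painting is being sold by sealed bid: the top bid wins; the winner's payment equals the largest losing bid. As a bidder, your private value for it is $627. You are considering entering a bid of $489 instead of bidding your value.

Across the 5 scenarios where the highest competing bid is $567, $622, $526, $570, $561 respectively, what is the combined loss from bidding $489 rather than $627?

$289

The deviation costs you only when the competing bid falls strictly between $489 and $627; elsewhere both bids give the same outcome.
$567: truthful payoff $60, deviation payoff $0 → loss $60.
$622: truthful payoff $5, deviation payoff $0 → loss $5.
$526: truthful payoff $101, deviation payoff $0 → loss $101.
$570: truthful payoff $57, deviation payoff $0 → loss $57.
$561: truthful payoff $66, deviation payoff $0 → loss $66.
Total loss = $60 + $5 + $101 + $57 + $66 = $289.
Truthful bidding weakly dominates here: raising your bid can only win items priced above your value, and lowering it can only forfeit items priced below.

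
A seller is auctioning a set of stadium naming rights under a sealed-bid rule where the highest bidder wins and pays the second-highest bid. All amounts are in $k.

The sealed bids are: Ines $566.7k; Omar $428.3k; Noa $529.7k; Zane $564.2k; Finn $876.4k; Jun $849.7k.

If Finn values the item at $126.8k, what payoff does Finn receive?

−$722.9k

Highest bid: Finn at $876.4k, so Finn wins.
Second-highest bid: Jun at $849.7k — that is the price the winner pays.
Finn's payoff = value − price = $126.8k − $849.7k = −$722.9k.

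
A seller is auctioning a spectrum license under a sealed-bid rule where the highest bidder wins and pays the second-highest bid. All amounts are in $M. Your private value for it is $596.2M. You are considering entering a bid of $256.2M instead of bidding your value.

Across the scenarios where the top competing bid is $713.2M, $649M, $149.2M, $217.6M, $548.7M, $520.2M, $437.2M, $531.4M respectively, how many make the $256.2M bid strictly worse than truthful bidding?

4

The deviation hurts exactly when the highest competing bid lies strictly between $256.2M and $596.2M — underbidding then forfeits a profitable win.
$713.2M: above both → same outcome either way.
$649M: above both → same outcome either way.
$149.2M: below both → same outcome either way.
$217.6M: below both → same outcome either way.
$548.7M: inside the interval → strictly worse (loss $47.5M).
$520.2M: inside the interval → strictly worse (loss $76M).
$437.2M: inside the interval → strictly worse (loss $159M).
$531.4M: inside the interval → strictly worse (loss $64.8M).
Count: 4.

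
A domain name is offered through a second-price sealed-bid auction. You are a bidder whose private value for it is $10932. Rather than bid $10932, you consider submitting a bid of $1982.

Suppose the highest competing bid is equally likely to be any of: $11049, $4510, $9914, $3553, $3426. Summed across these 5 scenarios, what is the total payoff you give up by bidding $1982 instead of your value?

$22325

The deviation costs you only when the competing bid falls strictly between $1982 and $10932; elsewhere both bids give the same outcome.
$11049: outcomes coincide → loss $0.
$4510: truthful payoff $6422, deviation payoff $0 → loss $6422.
$9914: truthful payoff $1018, deviation payoff $0 → loss $1018.
$3553: truthful payoff $7379, deviation payoff $0 → loss $7379.
$3426: truthful payoff $7506, deviation payoff $0 → loss $7506.
Total loss = $6422 + $1018 + $7379 + $7506 = $22325.
Truthful bidding weakly dominates here: raising your bid can only win items priced above your value, and lowering it can only forfeit items priced below.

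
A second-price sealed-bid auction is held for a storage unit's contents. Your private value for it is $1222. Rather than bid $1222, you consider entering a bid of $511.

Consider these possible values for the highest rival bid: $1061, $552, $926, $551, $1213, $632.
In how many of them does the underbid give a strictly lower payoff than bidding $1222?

6

The deviation hurts exactly when the highest competing bid lies strictly between $511 and $1222 — underbidding then forfeits a profitable win.
$1061: inside the interval → strictly worse (loss $161).
$552: inside the interval → strictly worse (loss $670).
$926: inside the interval → strictly worse (loss $296).
$551: inside the interval → strictly worse (loss $671).
$1213: inside the interval → strictly worse (loss $9).
$632: inside the interval → strictly worse (loss $590).
Count: 6.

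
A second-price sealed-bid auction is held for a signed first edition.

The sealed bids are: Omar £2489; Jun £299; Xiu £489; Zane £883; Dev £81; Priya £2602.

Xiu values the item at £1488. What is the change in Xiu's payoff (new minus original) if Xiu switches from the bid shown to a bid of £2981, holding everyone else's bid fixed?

−£1114

The highest bid among the other bidders is £2602; Xiu's bid doesn't change that.
Original bid £489: Xiu is not highest (top rival bid is £2602); payoff £0.
Alternative bid £2981: Xiu is highest, pays the top rival bid £2602; payoff £1488 − £2602 = −£1114.
Change in payoff = −£1114 − (£0) = −£1114.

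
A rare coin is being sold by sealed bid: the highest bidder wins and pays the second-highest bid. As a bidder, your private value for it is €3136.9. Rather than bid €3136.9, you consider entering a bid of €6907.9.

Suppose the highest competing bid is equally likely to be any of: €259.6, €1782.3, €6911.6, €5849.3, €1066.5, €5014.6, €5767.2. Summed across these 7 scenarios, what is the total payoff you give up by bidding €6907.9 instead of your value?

The deviation costs you only when the competing bid falls strictly between €3136.9 and €6907.9; elsewhere both bids give the same outcome.
€259.6: outcomes coincide → loss €0.
€1782.3: outcomes coincide → loss €0.
€6911.6: outcomes coincide → loss €0.
€5849.3: truthful payoff €0, deviation payoff −€2712.4 → loss €2712.4.
€1066.5: outcomes coincide → loss €0.
€5014.6: truthful payoff €0, deviation payoff −€1877.7 → loss €1877.7.
€5767.2: truthful payoff €0, deviation payoff −€2630.3 → loss €2630.3.
Total loss = €2712.4 + €1877.7 + €2630.3 = €7220.4.
Because the price is fixed by the runner-up's bid, deviating from your value can only change a good outcome into a bad one — never the reverse.

€7220.4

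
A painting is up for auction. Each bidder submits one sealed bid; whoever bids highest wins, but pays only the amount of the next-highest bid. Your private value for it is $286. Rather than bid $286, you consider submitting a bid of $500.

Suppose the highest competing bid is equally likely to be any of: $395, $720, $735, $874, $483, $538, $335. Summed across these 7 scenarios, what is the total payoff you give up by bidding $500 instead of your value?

The deviation costs you only when the competing bid falls strictly between $286 and $500; elsewhere both bids give the same outcome.
$395: truthful payoff $0, deviation payoff −$109 → loss $109.
$720: outcomes coincide → loss $0.
$735: outcomes coincide → loss $0.
$874: outcomes coincide → loss $0.
$483: truthful payoff $0, deviation payoff −$197 → loss $197.
$538: outcomes coincide → loss $0.
$335: truthful payoff $0, deviation payoff −$49 → loss $49.
Total loss = $109 + $197 + $49 = $355.

$355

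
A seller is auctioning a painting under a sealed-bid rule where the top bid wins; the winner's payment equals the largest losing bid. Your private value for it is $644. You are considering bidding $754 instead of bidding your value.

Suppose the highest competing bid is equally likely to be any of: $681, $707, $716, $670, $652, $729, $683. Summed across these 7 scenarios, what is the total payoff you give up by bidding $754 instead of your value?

$330

The deviation costs you only when the competing bid falls strictly between $644 and $754; elsewhere both bids give the same outcome.
$681: truthful payoff $0, deviation payoff −$37 → loss $37.
$707: truthful payoff $0, deviation payoff −$63 → loss $63.
$716: truthful payoff $0, deviation payoff −$72 → loss $72.
$670: truthful payoff $0, deviation payoff −$26 → loss $26.
$652: truthful payoff $0, deviation payoff −$8 → loss $8.
$729: truthful payoff $0, deviation payoff −$85 → loss $85.
$683: truthful payoff $0, deviation payoff −$39 → loss $39.
Total loss = $37 + $63 + $72 + $26 + $8 + $85 + $39 = $330.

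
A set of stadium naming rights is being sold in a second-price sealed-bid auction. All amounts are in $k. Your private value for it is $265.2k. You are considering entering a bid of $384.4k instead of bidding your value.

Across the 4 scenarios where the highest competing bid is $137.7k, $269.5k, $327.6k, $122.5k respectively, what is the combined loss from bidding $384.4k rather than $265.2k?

The deviation costs you only when the competing bid falls strictly between $265.2k and $384.4k; elsewhere both bids give the same outcome.
$137.7k: outcomes coincide → loss $0k.
$269.5k: truthful payoff $0k, deviation payoff −$4.3k → loss $4.3k.
$327.6k: truthful payoff $0k, deviation payoff −$62.4k → loss $62.4k.
$122.5k: outcomes coincide → loss $0k.
Total loss = $4.3k + $62.4k = $66.7k.
Truthful bidding weakly dominates here: raising your bid can only win items priced above your value, and lowering it can only forfeit items priced below.

$66.7k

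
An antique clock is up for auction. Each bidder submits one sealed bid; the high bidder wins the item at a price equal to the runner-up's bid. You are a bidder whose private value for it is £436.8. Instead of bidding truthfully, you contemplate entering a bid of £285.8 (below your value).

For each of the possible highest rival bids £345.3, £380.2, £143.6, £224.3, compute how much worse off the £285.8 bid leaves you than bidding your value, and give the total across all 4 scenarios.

The deviation costs you only when the competing bid falls strictly between £285.8 and £436.8; elsewhere both bids give the same outcome.
£345.3: truthful payoff £91.5, deviation payoff £0 → loss £91.5.
£380.2: truthful payoff £56.6, deviation payoff £0 → loss £56.6.
£143.6: outcomes coincide → loss £0.
£224.3: outcomes coincide → loss £0.
Total loss = £91.5 + £56.6 = £148.1.
Because the price is fixed by the runner-up's bid, deviating from your value can only change a good outcome into a bad one — never the reverse.

£148.1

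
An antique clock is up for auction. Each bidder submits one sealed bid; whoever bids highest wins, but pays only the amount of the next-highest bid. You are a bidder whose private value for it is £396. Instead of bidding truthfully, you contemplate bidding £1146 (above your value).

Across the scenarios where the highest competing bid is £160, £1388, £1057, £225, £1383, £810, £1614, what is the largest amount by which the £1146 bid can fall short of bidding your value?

£661

£160: same outcome either way → loss £0.
£1388: same outcome either way → loss £0.
£1057: truthful gives £0, deviation gives −£661 → loss £661.
£225: same outcome either way → loss £0.
£1383: same outcome either way → loss £0.
£810: truthful gives £0, deviation gives −£414 → loss £414.
£1614: same outcome either way → loss £0.
Maximum loss: £661.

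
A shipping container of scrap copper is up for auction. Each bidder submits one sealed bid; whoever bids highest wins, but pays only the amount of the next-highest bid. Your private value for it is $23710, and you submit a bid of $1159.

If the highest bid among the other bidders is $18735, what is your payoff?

$0

Your bid $1159 is below the highest competing bid $18735, so you lose.
A losing bidder pays nothing and receives nothing: payoff = $0.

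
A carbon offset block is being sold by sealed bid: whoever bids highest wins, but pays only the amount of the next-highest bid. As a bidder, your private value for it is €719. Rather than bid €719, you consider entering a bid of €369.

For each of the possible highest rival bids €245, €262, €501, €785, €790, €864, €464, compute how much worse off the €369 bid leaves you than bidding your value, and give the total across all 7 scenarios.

The deviation costs you only when the competing bid falls strictly between €369 and €719; elsewhere both bids give the same outcome.
€245: outcomes coincide → loss €0.
€262: outcomes coincide → loss €0.
€501: truthful payoff €218, deviation payoff €0 → loss €218.
€785: outcomes coincide → loss €0.
€790: outcomes coincide → loss €0.
€864: outcomes coincide → loss €0.
€464: truthful payoff €255, deviation payoff €0 → loss €255.
Total loss = €218 + €255 = €473.

€473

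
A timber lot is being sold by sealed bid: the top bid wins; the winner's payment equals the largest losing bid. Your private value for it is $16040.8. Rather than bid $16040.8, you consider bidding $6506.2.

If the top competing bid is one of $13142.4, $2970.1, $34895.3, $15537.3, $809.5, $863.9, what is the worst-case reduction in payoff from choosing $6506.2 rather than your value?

$2898.4

$13142.4: truthful gives $2898.4, deviation gives $0 → loss $2898.4.
$2970.1: same outcome either way → loss $0.
$34895.3: same outcome either way → loss $0.
$15537.3: truthful gives $503.5, deviation gives $0 → loss $503.5.
$809.5: same outcome either way → loss $0.
$863.9: same outcome either way → loss $0.
Maximum loss: $2898.4.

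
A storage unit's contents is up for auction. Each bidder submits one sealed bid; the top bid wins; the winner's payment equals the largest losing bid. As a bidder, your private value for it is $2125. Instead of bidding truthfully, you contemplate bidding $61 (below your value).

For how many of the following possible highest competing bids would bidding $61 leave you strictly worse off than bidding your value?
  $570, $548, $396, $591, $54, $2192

4

The deviation hurts exactly when the highest competing bid lies strictly between $61 and $2125 — underbidding then forfeits a profitable win.
$570: inside the interval → strictly worse (loss $1555).
$548: inside the interval → strictly worse (loss $1577).
$396: inside the interval → strictly worse (loss $1729).
$591: inside the interval → strictly worse (loss $1534).
$54: below both → same outcome either way.
$2192: above both → same outcome either way.
Count: 4.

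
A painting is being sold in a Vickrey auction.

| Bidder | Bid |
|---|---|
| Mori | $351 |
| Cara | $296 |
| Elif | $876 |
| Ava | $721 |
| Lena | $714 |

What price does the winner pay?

$721

Highest bid: Elif at $876, so Elif wins.
Second-highest bid: Ava at $721 — that is the price the winner pays.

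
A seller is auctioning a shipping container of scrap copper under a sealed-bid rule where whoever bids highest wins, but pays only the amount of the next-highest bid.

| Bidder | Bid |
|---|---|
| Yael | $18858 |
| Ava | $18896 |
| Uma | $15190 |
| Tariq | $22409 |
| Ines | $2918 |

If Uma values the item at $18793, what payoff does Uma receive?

$0

Highest bid: Tariq at $22409, so Tariq wins.
Second-highest bid: Ava at $18896 — that is the price the winner pays.
Uma did not win, so Uma pays nothing and receives nothing: payoff $0.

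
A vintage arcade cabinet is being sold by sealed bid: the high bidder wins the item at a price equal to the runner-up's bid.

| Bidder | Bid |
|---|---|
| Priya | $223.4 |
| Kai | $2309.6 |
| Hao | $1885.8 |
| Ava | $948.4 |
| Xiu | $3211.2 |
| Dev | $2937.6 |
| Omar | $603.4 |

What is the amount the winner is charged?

Highest bid: Xiu at $3211.2, so Xiu wins.
Second-highest bid: Dev at $2937.6 — that is the price the winner pays.

$2937.6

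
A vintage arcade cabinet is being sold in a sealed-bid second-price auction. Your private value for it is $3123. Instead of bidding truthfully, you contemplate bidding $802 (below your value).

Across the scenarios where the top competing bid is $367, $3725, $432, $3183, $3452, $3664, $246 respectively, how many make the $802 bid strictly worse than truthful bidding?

The deviation hurts exactly when the highest competing bid lies strictly between $802 and $3123 — underbidding then forfeits a profitable win.
$367: below both → same outcome either way.
$3725: above both → same outcome either way.
$432: below both → same outcome either way.
$3183: above both → same outcome either way.
$3452: above both → same outcome either way.
$3664: above both → same outcome either way.
$246: below both → same outcome either way.
Count: 0.

0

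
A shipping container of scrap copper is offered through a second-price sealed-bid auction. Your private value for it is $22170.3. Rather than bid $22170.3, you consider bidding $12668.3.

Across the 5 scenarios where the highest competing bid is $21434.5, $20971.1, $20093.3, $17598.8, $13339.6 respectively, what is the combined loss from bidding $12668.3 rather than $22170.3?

The deviation costs you only when the competing bid falls strictly between $12668.3 and $22170.3; elsewhere both bids give the same outcome.
$21434.5: truthful payoff $735.8, deviation payoff $0 → loss $735.8.
$20971.1: truthful payoff $1199.2, deviation payoff $0 → loss $1199.2.
$20093.3: truthful payoff $2077, deviation payoff $0 → loss $2077.
$17598.8: truthful payoff $4571.5, deviation payoff $0 → loss $4571.5.
$13339.6: truthful payoff $8830.7, deviation payoff $0 → loss $8830.7.
Total loss = $735.8 + $1199.2 + $2077 + $4571.5 + $8830.7 = $17414.2.
Truthful bidding weakly dominates here: raising your bid can only win items priced above your value, and lowering it can only forfeit items priced below.

$17414.2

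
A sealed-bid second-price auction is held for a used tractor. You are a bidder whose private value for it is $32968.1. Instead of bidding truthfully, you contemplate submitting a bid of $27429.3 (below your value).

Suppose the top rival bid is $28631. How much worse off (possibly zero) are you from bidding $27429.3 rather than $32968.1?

Bidding your value $32968.1: you win (since $32968.1 > $28631) and pay $28631. Payoff $4337.1.
Bidding $27429.3: you lose. Payoff $0.
The competing bid $28631 lies between your shaded bid and your value, so underbidding forfeits an item you could have won at a profitable price.
Loss from deviating = $4337.1 − ($0) = $4337.1.

$4337.1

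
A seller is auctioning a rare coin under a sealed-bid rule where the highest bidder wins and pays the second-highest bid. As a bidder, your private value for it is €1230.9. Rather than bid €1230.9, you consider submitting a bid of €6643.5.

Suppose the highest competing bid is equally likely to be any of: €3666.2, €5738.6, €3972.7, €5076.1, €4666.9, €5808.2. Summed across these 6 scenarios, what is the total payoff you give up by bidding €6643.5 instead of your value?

The deviation costs you only when the competing bid falls strictly between €1230.9 and €6643.5; elsewhere both bids give the same outcome.
€3666.2: truthful payoff €0, deviation payoff −€2435.3 → loss €2435.3.
€5738.6: truthful payoff €0, deviation payoff −€4507.7 → loss €4507.7.
€3972.7: truthful payoff €0, deviation payoff −€2741.8 → loss €2741.8.
€5076.1: truthful payoff €0, deviation payoff −€3845.2 → loss €3845.2.
€4666.9: truthful payoff €0, deviation payoff −€3436 → loss €3436.
€5808.2: truthful payoff €0, deviation payoff −€4577.3 → loss €4577.3.
Total loss = €2435.3 + €4507.7 + €2741.8 + €3845.2 + €3436 + €4577.3 = €21543.3.

€21543.3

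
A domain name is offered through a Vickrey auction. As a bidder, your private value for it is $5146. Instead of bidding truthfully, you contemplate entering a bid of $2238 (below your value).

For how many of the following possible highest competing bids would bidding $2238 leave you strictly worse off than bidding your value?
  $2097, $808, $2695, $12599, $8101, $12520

The deviation hurts exactly when the highest competing bid lies strictly between $2238 and $5146 — underbidding then forfeits a profitable win.
$2097: below both → same outcome either way.
$808: below both → same outcome either way.
$2695: inside the interval → strictly worse (loss $2451).
$12599: above both → same outcome either way.
$8101: above both → same outcome either way.
$12520: above both → same outcome either way.
Count: 1.

1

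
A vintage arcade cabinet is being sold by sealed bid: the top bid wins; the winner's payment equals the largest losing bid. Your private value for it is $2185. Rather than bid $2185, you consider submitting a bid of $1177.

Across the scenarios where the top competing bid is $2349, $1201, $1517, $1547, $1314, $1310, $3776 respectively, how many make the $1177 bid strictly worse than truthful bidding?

5

The deviation hurts exactly when the highest competing bid lies strictly between $1177 and $2185 — underbidding then forfeits a profitable win.
$2349: above both → same outcome either way.
$1201: inside the interval → strictly worse (loss $984).
$1517: inside the interval → strictly worse (loss $668).
$1547: inside the interval → strictly worse (loss $638).
$1314: inside the interval → strictly worse (loss $871).
$1310: inside the interval → strictly worse (loss $875).
$3776: above both → same outcome either way.
Count: 5.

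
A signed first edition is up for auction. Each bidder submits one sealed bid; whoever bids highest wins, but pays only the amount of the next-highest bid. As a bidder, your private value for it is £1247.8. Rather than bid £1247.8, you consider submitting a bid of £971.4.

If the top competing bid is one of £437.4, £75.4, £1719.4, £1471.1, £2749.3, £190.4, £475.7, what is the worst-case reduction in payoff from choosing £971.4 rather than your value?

£0

£437.4: same outcome either way → loss £0.
£75.4: same outcome either way → loss £0.
£1719.4: same outcome either way → loss £0.
£1471.1: same outcome either way → loss £0.
£2749.3: same outcome either way → loss £0.
£190.4: same outcome either way → loss £0.
£475.7: same outcome either way → loss £0.
Maximum loss: £0.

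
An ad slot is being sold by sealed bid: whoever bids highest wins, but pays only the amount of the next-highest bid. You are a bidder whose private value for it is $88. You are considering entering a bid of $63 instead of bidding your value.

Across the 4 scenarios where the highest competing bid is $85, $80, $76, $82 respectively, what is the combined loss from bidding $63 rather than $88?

$29

The deviation costs you only when the competing bid falls strictly between $63 and $88; elsewhere both bids give the same outcome.
$85: truthful payoff $3, deviation payoff $0 → loss $3.
$80: truthful payoff $8, deviation payoff $0 → loss $8.
$76: truthful payoff $12, deviation payoff $0 → loss $12.
$82: truthful payoff $6, deviation payoff $0 → loss $6.
Total loss = $3 + $8 + $12 + $6 = $29.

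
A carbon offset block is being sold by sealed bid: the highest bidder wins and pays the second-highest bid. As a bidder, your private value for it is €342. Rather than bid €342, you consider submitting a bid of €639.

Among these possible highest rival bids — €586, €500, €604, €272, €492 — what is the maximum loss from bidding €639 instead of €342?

€262

€586: truthful gives €0, deviation gives −€244 → loss €244.
€500: truthful gives €0, deviation gives −€158 → loss €158.
€604: truthful gives €0, deviation gives −€262 → loss €262.
€272: same outcome either way → loss €0.
€492: truthful gives €0, deviation gives −€150 → loss €150.
Maximum loss: €262.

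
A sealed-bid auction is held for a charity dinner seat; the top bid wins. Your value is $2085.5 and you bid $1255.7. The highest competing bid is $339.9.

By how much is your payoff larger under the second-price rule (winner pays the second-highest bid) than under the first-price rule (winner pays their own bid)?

You have the highest bid, so you win under either rule.
Second-price: pay $339.9 → payoff $1745.6.
First-price: pay your own bid $1255.7 → payoff $829.8.
Difference = $1745.6 − ($829.8) = $915.8.

$915.8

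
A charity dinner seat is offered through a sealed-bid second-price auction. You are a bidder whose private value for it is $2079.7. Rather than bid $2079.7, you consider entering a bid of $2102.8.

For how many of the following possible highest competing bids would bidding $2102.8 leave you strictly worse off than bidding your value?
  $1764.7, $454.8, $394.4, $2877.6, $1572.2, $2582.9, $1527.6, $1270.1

The deviation hurts exactly when the highest competing bid lies strictly between $2079.7 and $2102.8 — overbidding then wins at a price above your value.
$1764.7: below both → same outcome either way.
$454.8: below both → same outcome either way.
$394.4: below both → same outcome either way.
$2877.6: above both → same outcome either way.
$1572.2: below both → same outcome either way.
$2582.9: above both → same outcome either way.
$1527.6: below both → same outcome either way.
$1270.1: below both → same outcome either way.
Count: 0.

0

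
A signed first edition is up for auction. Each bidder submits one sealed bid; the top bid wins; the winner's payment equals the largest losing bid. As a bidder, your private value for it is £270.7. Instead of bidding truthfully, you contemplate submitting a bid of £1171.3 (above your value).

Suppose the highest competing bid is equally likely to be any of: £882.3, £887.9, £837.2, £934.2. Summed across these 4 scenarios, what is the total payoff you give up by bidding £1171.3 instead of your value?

£2458.8

The deviation costs you only when the competing bid falls strictly between £270.7 and £1171.3; elsewhere both bids give the same outcome.
£882.3: truthful payoff £0, deviation payoff −£611.6 → loss £611.6.
£887.9: truthful payoff £0, deviation payoff −£617.2 → loss £617.2.
£837.2: truthful payoff £0, deviation payoff −£566.5 → loss £566.5.
£934.2: truthful payoff £0, deviation payoff −£663.5 → loss £663.5.
Total loss = £611.6 + £617.2 + £566.5 + £663.5 = £2458.8.
In a second-price auction your bid sets only whether you win, not what you pay, so bidding your true value is weakly dominant.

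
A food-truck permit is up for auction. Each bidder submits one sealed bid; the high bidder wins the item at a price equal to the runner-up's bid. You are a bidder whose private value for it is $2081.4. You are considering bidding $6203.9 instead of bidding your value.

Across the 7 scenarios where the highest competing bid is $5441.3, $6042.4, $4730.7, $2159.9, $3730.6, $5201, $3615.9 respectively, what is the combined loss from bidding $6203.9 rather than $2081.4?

$16352

The deviation costs you only when the competing bid falls strictly between $2081.4 and $6203.9; elsewhere both bids give the same outcome.
$5441.3: truthful payoff $0, deviation payoff −$3359.9 → loss $3359.9.
$6042.4: truthful payoff $0, deviation payoff −$3961 → loss $3961.
$4730.7: truthful payoff $0, deviation payoff −$2649.3 → loss $2649.3.
$2159.9: truthful payoff $0, deviation payoff −$78.5 → loss $78.5.
$3730.6: truthful payoff $0, deviation payoff −$1649.2 → loss $1649.2.
$5201: truthful payoff $0, deviation payoff −$3119.6 → loss $3119.6.
$3615.9: truthful payoff $0, deviation payoff −$1534.5 → loss $1534.5.
Total loss = $3359.9 + $3961 + $2649.3 + $78.5 + $1649.2 + $3119.6 + $1534.5 = $16352.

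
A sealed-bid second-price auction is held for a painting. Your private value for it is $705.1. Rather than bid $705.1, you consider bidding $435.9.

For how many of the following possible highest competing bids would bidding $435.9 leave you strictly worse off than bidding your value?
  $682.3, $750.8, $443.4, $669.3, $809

3

The deviation hurts exactly when the highest competing bid lies strictly between $435.9 and $705.1 — underbidding then forfeits a profitable win.
$682.3: inside the interval → strictly worse (loss $22.8).
$750.8: above both → same outcome either way.
$443.4: inside the interval → strictly worse (loss $261.7).
$669.3: inside the interval → strictly worse (loss $35.8).
$809: above both → same outcome either way.
Count: 3.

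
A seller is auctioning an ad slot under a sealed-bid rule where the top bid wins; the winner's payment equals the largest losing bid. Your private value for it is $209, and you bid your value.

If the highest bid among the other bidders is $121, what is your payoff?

Your bid $209 exceeds the highest competing bid $121, so you win.
In a second-price auction the winner pays the second-highest bid, $121.
Payoff = value − price = $209 − $121 = $88.

$88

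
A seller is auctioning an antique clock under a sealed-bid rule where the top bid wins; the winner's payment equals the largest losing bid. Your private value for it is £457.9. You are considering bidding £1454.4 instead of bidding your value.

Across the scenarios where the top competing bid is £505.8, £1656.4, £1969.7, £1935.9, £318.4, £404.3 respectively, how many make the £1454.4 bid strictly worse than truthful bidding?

1

The deviation hurts exactly when the highest competing bid lies strictly between £457.9 and £1454.4 — overbidding then wins at a price above your value.
£505.8: inside the interval → strictly worse (loss £47.9).
£1656.4: above both → same outcome either way.
£1969.7: above both → same outcome either way.
£1935.9: above both → same outcome either way.
£318.4: below both → same outcome either way.
£404.3: below both → same outcome either way.
Count: 1.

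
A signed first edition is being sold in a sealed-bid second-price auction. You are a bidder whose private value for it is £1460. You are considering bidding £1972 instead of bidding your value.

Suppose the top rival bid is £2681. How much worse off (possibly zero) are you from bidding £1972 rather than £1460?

Bidding your value £1460: you lose (since £1460 < £2681). Payoff £0.
Bidding £1972: you lose. Payoff £0.
Difference = £0 − £0 = £0; both bids lead to the same outcome because the competing bid is above both your value and your alternative bid.
In a second-price auction your bid sets only whether you win, not what you pay, so bidding your true value is weakly dominant.

£0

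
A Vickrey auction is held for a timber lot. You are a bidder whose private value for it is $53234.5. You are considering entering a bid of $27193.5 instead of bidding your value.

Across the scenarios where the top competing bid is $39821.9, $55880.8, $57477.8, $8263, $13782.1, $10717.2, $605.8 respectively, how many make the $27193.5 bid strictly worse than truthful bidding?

1

The deviation hurts exactly when the highest competing bid lies strictly between $27193.5 and $53234.5 — underbidding then forfeits a profitable win.
$39821.9: inside the interval → strictly worse (loss $13412.6).
$55880.8: above both → same outcome either way.
$57477.8: above both → same outcome either way.
$8263: below both → same outcome either way.
$13782.1: below both → same outcome either way.
$10717.2: below both → same outcome either way.
$605.8: below both → same outcome either way.
Count: 1.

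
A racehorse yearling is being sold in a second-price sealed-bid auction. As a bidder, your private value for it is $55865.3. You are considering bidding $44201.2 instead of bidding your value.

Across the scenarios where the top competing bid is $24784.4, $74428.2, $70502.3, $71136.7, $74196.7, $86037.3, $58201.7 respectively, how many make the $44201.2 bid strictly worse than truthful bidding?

The deviation hurts exactly when the highest competing bid lies strictly between $44201.2 and $55865.3 — underbidding then forfeits a profitable win.
$24784.4: below both → same outcome either way.
$74428.2: above both → same outcome either way.
$70502.3: above both → same outcome either way.
$71136.7: above both → same outcome either way.
$74196.7: above both → same outcome either way.
$86037.3: above both → same outcome either way.
$58201.7: above both → same outcome either way.
Count: 0.

0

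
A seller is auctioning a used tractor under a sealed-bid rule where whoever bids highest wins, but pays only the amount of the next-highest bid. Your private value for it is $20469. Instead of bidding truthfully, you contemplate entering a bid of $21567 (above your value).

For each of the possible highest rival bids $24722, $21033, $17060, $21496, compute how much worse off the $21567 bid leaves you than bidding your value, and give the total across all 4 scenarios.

$1591

The deviation costs you only when the competing bid falls strictly between $20469 and $21567; elsewhere both bids give the same outcome.
$24722: outcomes coincide → loss $0.
$21033: truthful payoff $0, deviation payoff −$564 → loss $564.
$17060: outcomes coincide → loss $0.
$21496: truthful payoff $0, deviation payoff −$1027 → loss $1027.
Total loss = $564 + $1027 = $1591.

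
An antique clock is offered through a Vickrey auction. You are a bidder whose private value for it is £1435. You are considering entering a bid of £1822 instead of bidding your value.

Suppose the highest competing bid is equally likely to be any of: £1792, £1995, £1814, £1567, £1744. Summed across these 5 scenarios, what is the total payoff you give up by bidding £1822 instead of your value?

The deviation costs you only when the competing bid falls strictly between £1435 and £1822; elsewhere both bids give the same outcome.
£1792: truthful payoff £0, deviation payoff −£357 → loss £357.
£1995: outcomes coincide → loss £0.
£1814: truthful payoff £0, deviation payoff −£379 → loss £379.
£1567: truthful payoff £0, deviation payoff −£132 → loss £132.
£1744: truthful payoff £0, deviation payoff −£309 → loss £309.
Total loss = £357 + £379 + £132 + £309 = £1177.

£1177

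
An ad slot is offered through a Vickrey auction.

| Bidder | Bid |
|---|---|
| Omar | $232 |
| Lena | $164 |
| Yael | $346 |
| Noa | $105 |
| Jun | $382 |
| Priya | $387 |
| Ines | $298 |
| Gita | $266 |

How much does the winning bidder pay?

$382

Highest bid: Priya at $387, so Priya wins.
Second-highest bid: Jun at $382 — that is the price the winner pays.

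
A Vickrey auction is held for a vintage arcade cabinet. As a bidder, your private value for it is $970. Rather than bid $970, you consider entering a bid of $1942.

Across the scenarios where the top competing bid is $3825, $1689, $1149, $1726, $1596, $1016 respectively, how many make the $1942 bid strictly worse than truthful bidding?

The deviation hurts exactly when the highest competing bid lies strictly between $970 and $1942 — overbidding then wins at a price above your value.
$3825: above both → same outcome either way.
$1689: inside the interval → strictly worse (loss $719).
$1149: inside the interval → strictly worse (loss $179).
$1726: inside the interval → strictly worse (loss $756).
$1596: inside the interval → strictly worse (loss $626).
$1016: inside the interval → strictly worse (loss $46).
Count: 5.

5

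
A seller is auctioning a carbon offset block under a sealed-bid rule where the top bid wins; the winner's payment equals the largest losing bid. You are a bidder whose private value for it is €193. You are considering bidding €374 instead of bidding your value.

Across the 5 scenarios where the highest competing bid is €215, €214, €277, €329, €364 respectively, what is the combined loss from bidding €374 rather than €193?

€434

The deviation costs you only when the competing bid falls strictly between €193 and €374; elsewhere both bids give the same outcome.
€215: truthful payoff €0, deviation payoff −€22 → loss €22.
€214: truthful payoff €0, deviation payoff −€21 → loss €21.
€277: truthful payoff €0, deviation payoff −€84 → loss €84.
€329: truthful payoff €0, deviation payoff −€136 → loss €136.
€364: truthful payoff €0, deviation payoff −€171 → loss €171.
Total loss = €22 + €21 + €84 + €136 + €171 = €434.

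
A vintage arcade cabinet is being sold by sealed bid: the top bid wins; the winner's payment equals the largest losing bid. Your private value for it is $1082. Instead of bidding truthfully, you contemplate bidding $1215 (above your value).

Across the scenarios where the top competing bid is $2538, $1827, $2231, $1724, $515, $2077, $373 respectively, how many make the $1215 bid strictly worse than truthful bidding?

The deviation hurts exactly when the highest competing bid lies strictly between $1082 and $1215 — overbidding then wins at a price above your value.
$2538: above both → same outcome either way.
$1827: above both → same outcome either way.
$2231: above both → same outcome either way.
$1724: above both → same outcome either way.
$515: below both → same outcome either way.
$2077: above both → same outcome either way.
$373: below both → same outcome either way.
Count: 0.

0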